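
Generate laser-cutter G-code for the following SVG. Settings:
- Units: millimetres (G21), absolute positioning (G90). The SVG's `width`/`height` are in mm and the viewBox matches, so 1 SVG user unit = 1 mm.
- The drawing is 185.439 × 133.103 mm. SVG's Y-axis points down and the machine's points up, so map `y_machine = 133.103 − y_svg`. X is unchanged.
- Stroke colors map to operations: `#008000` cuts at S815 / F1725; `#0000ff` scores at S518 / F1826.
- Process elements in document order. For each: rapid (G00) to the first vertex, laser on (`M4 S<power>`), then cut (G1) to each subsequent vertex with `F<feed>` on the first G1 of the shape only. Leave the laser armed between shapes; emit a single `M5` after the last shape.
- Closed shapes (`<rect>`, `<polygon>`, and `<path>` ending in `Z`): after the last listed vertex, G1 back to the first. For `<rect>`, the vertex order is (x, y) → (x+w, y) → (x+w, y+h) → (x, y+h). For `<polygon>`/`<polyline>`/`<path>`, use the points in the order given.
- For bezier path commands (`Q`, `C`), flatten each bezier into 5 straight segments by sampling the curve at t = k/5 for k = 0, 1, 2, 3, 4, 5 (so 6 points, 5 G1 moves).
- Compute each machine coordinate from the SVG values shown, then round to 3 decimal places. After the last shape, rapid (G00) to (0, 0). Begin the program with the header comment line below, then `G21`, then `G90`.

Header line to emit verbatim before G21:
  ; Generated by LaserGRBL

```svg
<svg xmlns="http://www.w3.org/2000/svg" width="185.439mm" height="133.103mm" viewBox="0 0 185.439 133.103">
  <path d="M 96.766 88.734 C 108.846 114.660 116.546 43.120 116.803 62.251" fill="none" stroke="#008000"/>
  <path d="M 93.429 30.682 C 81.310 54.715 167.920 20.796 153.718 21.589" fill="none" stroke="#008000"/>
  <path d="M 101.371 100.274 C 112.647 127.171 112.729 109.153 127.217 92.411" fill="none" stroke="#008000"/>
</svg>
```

Since the viewBox matches the mm dimensions, user units are millimetres directly. The only transform is the Y-flip y_m = 133.103 − y_svg.

Shape 1 is a cubic bezier drawn with `<path>`. Its stroke #008000 means cut at S815, F1725. After flipping Y the toolpath is (96.766,44.369) → (103.464,39.004) → (108.964,48.001) → (113.118,62.328) → (115.780,72.955) → (116.803,70.852).

Shape 2 is a cubic bezier drawn with `<path>`. Its stroke #008000 means cut at S815, F1725. After flipping Y the toolpath is (93.429,102.421) → (96.409,94.214) → (113.505,95.468) → (135.141,101.734) → (151.738,108.566) → (153.718,111.514).

Shape 3 is a cubic bezier drawn with `<path>`. Its stroke #008000 means cut at S815, F1725. After flipping Y the toolpath is (101.371,32.829) → (106.998,21.711) → (111.167,19.156) → (115.108,22.945) → (120.048,30.863) → (127.217,40.692).

; Generated by LaserGRBL
G21
G90
G00 X96.766 Y44.369
M4 S815
G1 X103.464 Y39.004 F1725
G1 X108.964 Y48.001
G1 X113.118 Y62.328
G1 X115.780 Y72.955
G1 X116.803 Y70.852
G00 X93.429 Y102.421
M4 S815
G1 X96.409 Y94.214 F1725
G1 X113.505 Y95.468
G1 X135.141 Y101.734
G1 X151.738 Y108.566
G1 X153.718 Y111.514
G00 X101.371 Y32.829
M4 S815
G1 X106.998 Y21.711 F1725
G1 X111.167 Y19.156
G1 X115.108 Y22.945
G1 X120.048 Y30.863
G1 X127.217 Y40.692
M5
G00 X0.000 Y0.000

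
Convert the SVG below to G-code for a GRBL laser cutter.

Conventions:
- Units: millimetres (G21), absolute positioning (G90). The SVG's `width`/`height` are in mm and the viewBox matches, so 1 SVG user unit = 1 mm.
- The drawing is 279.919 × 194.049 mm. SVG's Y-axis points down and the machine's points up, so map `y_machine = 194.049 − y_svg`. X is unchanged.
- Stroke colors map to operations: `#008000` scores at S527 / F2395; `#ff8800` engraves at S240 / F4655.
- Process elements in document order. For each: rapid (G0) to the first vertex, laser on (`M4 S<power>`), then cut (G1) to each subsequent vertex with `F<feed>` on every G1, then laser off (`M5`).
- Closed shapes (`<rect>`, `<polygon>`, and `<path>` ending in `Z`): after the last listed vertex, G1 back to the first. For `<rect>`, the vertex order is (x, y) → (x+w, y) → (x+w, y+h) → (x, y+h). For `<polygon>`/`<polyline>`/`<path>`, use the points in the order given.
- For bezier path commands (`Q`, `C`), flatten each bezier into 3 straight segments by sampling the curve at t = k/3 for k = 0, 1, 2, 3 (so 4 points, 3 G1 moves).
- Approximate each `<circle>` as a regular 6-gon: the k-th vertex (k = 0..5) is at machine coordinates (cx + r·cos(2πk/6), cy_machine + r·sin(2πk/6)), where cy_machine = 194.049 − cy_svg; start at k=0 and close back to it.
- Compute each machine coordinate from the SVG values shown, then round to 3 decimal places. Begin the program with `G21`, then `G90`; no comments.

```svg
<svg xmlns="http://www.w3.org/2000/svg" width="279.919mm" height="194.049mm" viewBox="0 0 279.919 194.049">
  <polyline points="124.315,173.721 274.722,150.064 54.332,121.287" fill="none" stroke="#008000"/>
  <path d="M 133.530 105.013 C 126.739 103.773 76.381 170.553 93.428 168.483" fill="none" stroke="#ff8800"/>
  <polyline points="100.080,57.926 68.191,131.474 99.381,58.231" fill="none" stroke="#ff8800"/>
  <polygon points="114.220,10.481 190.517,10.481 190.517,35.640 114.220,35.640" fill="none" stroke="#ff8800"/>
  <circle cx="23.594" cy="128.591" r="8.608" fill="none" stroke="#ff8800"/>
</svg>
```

G21
G90
G0 X124.315 Y20.328
M4 S527
G1 X274.722 Y43.985 F2395
G1 X54.332 Y72.762 F2395
M5
G0 X133.530 Y89.036
M4 S240
G1 X116.327 Y72.672 F4655
G1 X94.739 Y41.377 F4655
G1 X93.428 Y25.566 F4655
M5
G0 X100.080 Y136.123
M4 S240
G1 X68.191 Y62.575 F4655
G1 X99.381 Y135.818 F4655
M5
G0 X114.220 Y183.568
M4 S240
G1 X190.517 Y183.568 F4655
G1 X190.517 Y158.409 F4655
G1 X114.220 Y158.409 F4655
G1 X114.220 Y183.568 F4655
M5
G0 X32.202 Y65.458
M4 S240
G1 X27.898 Y72.913 F4655
G1 X19.290 Y72.913 F4655
G1 X14.986 Y65.458 F4655
G1 X19.290 Y58.003 F4655
G1 X27.898 Y58.003 F4655
G1 X32.202 Y65.458 F4655
M5

viewBox `0 0 279.919 194.049` with mm width/height → 1 unit = 1 mm. Flip: y_m = 194.049 − y_svg.

**Shape 1** — `<polyline>` open polyline, stroke `#008000` → score (S527, F2395). Machine vertices: (124.315,20.328) → (274.722,43.985) → (54.332,72.762). Open path.

**Shape 2** — `<path>` cubic bezier, stroke `#ff8800` → engrave (S240, F4655). Control points (SVG): P0=(133.530,105.013), P1=(126.739,103.773), P2=(76.381,170.553), P3=(93.428,168.483); sampled at t=k/3. Machine vertices: (133.530,89.036) → (116.327,72.672) → (94.739,41.377) → (93.428,25.566). Open path.

**Shape 3** — `<polyline>` open polyline, stroke `#ff8800` → engrave (S240, F4655). Machine vertices: (100.080,136.123) → (68.191,62.575) → (99.381,135.818). Open path.

**Shape 4** — `<polygon>` rectangle, stroke `#ff8800` → engrave (S240, F4655). Machine vertices: (114.220,183.568) → (190.517,183.568) → (190.517,158.409) → (114.220,158.409) → (114.220,183.568). Closed: final G1 returns to the first vertex.

**Shape 5** — `<circle>` circle, stroke `#ff8800` → engrave (S240, F4655). Machine vertices: (32.202,65.458) → (27.898,72.913) → (19.290,72.913) → (14.986,65.458) → (19.290,58.003) → (27.898,58.003) → (32.202,65.458). Closed: final G1 returns to the first vertex.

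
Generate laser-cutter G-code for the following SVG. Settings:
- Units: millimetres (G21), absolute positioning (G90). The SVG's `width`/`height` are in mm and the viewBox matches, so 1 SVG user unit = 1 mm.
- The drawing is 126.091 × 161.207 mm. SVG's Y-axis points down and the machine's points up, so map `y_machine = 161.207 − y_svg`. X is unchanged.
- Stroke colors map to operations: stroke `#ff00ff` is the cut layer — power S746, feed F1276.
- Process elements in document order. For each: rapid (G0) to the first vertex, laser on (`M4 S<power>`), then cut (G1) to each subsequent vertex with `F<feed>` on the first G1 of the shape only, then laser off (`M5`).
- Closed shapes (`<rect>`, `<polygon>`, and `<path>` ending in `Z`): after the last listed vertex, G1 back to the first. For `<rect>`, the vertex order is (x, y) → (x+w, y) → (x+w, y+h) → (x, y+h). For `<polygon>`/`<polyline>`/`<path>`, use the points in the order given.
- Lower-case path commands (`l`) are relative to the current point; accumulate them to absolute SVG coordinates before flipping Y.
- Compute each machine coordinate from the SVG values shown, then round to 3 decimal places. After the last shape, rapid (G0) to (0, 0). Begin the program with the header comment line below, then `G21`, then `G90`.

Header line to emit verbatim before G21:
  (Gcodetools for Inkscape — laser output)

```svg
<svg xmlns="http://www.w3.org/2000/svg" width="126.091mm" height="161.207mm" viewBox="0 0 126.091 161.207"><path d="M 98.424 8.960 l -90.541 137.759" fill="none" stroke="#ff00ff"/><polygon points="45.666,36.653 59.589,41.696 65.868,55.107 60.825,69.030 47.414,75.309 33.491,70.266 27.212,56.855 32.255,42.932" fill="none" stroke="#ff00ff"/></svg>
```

(Gcodetools for Inkscape — laser output)
G21
G90
G0 X98.424 Y152.247
M4 S746
G1 X7.883 Y14.488 F1276
M5
G0 X45.666 Y124.554
M4 S746
G1 X59.589 Y119.511 F1276
G1 X65.868 Y106.100
G1 X60.825 Y92.177
G1 X47.414 Y85.898
G1 X33.491 Y90.941
G1 X27.212 Y104.352
G1 X32.255 Y118.275
G1 X45.666 Y124.554
M5
G0 X0.000 Y0.000

1 u = 1 mm; y_m = 161.207 − y.

[1] `<path>` line segment, #ff00ff→cut S746 F1276: (98.424,152.247) → (7.883,14.488)

[2] `<polygon>` regular polygon, #ff00ff→cut S746 F1276: (45.666,124.554) → (59.589,119.511) → (65.868,106.100) → (60.825,92.177) → (47.414,85.898) → (33.491,90.941) → (27.212,104.352) → (32.255,118.275) → (45.666,124.554) (closed)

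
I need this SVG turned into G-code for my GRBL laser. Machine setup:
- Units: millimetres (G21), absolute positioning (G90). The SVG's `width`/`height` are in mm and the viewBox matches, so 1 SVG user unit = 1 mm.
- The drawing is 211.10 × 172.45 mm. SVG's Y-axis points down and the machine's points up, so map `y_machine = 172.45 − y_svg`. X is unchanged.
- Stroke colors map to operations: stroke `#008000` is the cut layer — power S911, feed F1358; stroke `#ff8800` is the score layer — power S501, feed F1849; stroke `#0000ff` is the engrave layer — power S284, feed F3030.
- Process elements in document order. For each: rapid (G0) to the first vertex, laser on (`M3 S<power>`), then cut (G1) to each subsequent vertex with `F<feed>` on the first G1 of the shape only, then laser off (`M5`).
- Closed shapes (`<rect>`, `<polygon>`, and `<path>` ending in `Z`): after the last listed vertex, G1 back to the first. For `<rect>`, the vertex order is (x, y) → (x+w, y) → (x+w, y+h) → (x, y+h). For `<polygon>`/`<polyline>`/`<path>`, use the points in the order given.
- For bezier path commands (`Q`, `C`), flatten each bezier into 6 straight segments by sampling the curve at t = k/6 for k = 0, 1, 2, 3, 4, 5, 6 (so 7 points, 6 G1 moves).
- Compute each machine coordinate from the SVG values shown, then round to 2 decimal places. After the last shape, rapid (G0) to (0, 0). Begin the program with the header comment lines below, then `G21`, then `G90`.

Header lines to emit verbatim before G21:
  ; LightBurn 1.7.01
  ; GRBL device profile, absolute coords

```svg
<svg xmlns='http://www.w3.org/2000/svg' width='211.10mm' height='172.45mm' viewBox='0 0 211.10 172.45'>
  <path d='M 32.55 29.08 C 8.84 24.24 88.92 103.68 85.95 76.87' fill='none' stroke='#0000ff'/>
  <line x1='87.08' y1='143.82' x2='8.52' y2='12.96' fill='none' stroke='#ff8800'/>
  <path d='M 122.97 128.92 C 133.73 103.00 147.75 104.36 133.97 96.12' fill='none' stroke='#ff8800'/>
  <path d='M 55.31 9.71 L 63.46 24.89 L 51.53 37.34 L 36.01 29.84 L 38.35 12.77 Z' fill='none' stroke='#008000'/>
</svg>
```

Since the viewBox matches the mm dimensions, user units are millimetres directly. The only transform is the Y-flip y_m = 172.45 − y_svg.

Shape 1 is a cubic bezier drawn with `<path>`. Its stroke #0000ff means engrave at S284, F3030. After flipping Y the toolpath is (32.55,143.37) → (28.48,139.65) → (36.52,127.17) → (51.47,111.24) → (68.16,97.13) → (81.38,90.15) → (85.95,95.58).

Shape 2 is a line segment drawn with `<line>`. Its stroke #ff8800 means score at S501, F1849. After flipping Y the toolpath is (87.08,28.63) → (8.52,159.49).

Shape 3 is a cubic bezier drawn with `<path>`. Its stroke #ff8800 means score at S501, F1849. After flipping Y the toolpath is (122.97,43.53) → (128.48,54.39) → (133.67,61.72) → (137.67,66.56) → (139.63,69.92) → (138.69,72.84) → (133.97,76.33).

Shape 4 is a regular polygon drawn with `<path>`. Its stroke #008000 means cut at S911, F1358. After flipping Y the toolpath is (55.31,162.74) → (63.46,147.56) → (51.53,135.11) → (36.01,142.61) → (38.35,159.68) → (55.31,162.74), returning to the start.

; LightBurn 1.7.01
; GRBL device profile, absolute coords
G21
G90
G0 X32.55 Y143.37
M3 S284
G1 X28.48 Y139.65 F3030
G1 X36.52 Y127.17
G1 X51.47 Y111.24
G1 X68.16 Y97.13
G1 X81.38 Y90.15
G1 X85.95 Y95.58
M5
G0 X87.08 Y28.63
M3 S501
G1 X8.52 Y159.49 F1849
M5
G0 X122.97 Y43.53
M3 S501
G1 X128.48 Y54.39 F1849
G1 X133.67 Y61.72
G1 X137.67 Y66.56
G1 X139.63 Y69.92
G1 X138.69 Y72.84
G1 X133.97 Y76.33
M5
G0 X55.31 Y162.74
M3 S911
G1 X63.46 Y147.56 F1358
G1 X51.53 Y135.11
G1 X36.01 Y142.61
G1 X38.35 Y159.68
G1 X55.31 Y162.74
M5
G0 X0.00 Y0.00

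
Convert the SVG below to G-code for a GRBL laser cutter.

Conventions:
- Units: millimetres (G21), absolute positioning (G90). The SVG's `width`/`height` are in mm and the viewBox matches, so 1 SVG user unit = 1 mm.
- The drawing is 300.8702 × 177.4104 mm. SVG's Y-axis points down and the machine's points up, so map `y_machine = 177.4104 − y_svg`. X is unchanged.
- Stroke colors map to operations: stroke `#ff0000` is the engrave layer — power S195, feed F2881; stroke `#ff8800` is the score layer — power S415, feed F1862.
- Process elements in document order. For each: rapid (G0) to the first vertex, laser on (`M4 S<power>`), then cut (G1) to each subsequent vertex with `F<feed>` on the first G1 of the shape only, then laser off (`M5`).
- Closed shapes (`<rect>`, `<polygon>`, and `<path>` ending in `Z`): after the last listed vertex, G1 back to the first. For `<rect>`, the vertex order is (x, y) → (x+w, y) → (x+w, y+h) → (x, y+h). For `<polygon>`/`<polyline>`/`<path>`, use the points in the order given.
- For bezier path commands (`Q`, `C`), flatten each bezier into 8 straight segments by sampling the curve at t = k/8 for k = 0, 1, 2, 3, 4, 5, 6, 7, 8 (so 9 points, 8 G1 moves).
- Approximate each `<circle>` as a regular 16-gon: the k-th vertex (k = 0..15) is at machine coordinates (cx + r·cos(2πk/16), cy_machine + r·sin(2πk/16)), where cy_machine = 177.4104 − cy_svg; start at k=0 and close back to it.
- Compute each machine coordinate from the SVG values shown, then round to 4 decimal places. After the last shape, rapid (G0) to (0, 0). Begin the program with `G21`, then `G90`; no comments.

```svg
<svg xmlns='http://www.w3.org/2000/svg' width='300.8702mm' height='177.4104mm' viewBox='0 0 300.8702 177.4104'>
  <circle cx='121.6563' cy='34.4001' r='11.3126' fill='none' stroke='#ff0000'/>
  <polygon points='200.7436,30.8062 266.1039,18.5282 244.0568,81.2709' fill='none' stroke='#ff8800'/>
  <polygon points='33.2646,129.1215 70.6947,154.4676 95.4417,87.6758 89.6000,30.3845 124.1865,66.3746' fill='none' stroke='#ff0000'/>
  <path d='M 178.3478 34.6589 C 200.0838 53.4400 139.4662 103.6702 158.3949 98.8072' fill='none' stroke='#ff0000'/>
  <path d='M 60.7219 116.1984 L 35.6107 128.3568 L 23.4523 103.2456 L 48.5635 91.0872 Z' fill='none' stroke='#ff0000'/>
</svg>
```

Since the viewBox matches the mm dimensions, user units are millimetres directly. The only transform is the Y-flip y_m = 177.4104 − y_svg.

Shape 1 is a circle drawn with `<circle>`. Its stroke #ff0000 means engrave at S195, F2881. After flipping Y the toolpath is (132.9689,143.0103) → (132.1078,147.3394) → (129.6555,151.0095) → (125.9854,153.4618) → (121.6563,154.3229) → (117.3272,153.4618) → (113.6571,151.0095) → (111.2048,147.3394) → (110.3437,143.0103) → (111.2048,138.6812) → (113.6571,135.0111) → (117.3272,132.5588) → (121.6563,131.6977) → (125.9854,132.5588) → (129.6555,135.0111) → (132.1078,138.6812) → (132.9689,143.0103), returning to the start.

Shape 2 is a regular polygon drawn with `<polygon>`. Its stroke #ff8800 means score at S415, F1862. After flipping Y the toolpath is (200.7436,146.6042) → (266.1039,158.8822) → (244.0568,96.1395) → (200.7436,146.6042), returning to the start.

Shape 3 is a closed polygon drawn with `<polygon>`. Its stroke #ff0000 means engrave at S195, F2881. After flipping Y the toolpath is (33.2646,48.2889) → (70.6947,22.9428) → (95.4417,89.7346) → (89.6000,147.0259) → (124.1865,111.0358) → (33.2646,48.2889), returning to the start.

Shape 4 is a cubic bezier drawn with `<path>`. Its stroke #ff0000 means engrave at S195, F2881. After flipping Y the toolpath is (178.3478,142.7515) → (182.9547,134.4034) → (181.7382,124.1212) → (176.5956,112.9189) → (169.4241,101.8108) → (162.1210,91.8110) → (156.5836,83.9337) → (154.7092,79.1930) → (158.3949,78.6032).

Shape 5 is a regular polygon drawn with `<path>`. Its stroke #ff0000 means engrave at S195, F2881. After flipping Y the toolpath is (60.7219,61.2120) → (35.6107,49.0536) → (23.4523,74.1648) → (48.5635,86.3232) → (60.7219,61.2120), returning to the start.

G21
G90
G0 X132.9689 Y143.0103
M4 S195
G1 X132.1078 Y147.3394 F2881
G1 X129.6555 Y151.0095
G1 X125.9854 Y153.4618
G1 X121.6563 Y154.3229
G1 X117.3272 Y153.4618
G1 X113.6571 Y151.0095
G1 X111.2048 Y147.3394
G1 X110.3437 Y143.0103
G1 X111.2048 Y138.6812
G1 X113.6571 Y135.0111
G1 X117.3272 Y132.5588
G1 X121.6563 Y131.6977
G1 X125.9854 Y132.5588
G1 X129.6555 Y135.0111
G1 X132.1078 Y138.6812
G1 X132.9689 Y143.0103
M5
G0 X200.7436 Y146.6042
M4 S415
G1 X266.1039 Y158.8822 F1862
G1 X244.0568 Y96.1395
G1 X200.7436 Y146.6042
M5
G0 X33.2646 Y48.2889
M4 S195
G1 X70.6947 Y22.9428 F2881
G1 X95.4417 Y89.7346
G1 X89.6000 Y147.0259
G1 X124.1865 Y111.0358
G1 X33.2646 Y48.2889
M5
G0 X178.3478 Y142.7515
M4 S195
G1 X182.9547 Y134.4034 F2881
G1 X181.7382 Y124.1212
G1 X176.5956 Y112.9189
G1 X169.4241 Y101.8108
G1 X162.1210 Y91.8110
G1 X156.5836 Y83.9337
G1 X154.7092 Y79.1930
G1 X158.3949 Y78.6032
M5
G0 X60.7219 Y61.2120
M4 S195
G1 X35.6107 Y49.0536 F2881
G1 X23.4523 Y74.1648
G1 X48.5635 Y86.3232
G1 X60.7219 Y61.2120
M5
G0 X0.0000 Y0.0000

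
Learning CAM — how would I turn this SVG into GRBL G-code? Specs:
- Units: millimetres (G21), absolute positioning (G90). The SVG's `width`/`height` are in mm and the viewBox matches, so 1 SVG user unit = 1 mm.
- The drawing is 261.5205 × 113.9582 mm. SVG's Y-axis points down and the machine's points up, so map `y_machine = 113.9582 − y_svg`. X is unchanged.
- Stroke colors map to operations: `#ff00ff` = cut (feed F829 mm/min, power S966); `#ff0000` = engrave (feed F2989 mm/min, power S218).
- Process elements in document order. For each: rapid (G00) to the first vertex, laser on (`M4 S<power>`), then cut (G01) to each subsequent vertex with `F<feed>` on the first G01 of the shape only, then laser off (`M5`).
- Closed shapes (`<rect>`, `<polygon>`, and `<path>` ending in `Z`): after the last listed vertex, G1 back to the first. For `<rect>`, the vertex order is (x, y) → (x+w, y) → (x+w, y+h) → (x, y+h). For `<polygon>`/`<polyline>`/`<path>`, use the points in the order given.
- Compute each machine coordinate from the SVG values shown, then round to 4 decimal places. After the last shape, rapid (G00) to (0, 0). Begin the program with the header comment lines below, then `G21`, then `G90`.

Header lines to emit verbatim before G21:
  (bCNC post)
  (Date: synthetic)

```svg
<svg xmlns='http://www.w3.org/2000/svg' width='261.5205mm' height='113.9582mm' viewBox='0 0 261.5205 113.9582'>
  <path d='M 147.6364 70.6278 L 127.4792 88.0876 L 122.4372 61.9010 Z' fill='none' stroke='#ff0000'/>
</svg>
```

(bCNC post)
(Date: synthetic)
G21
G90
G00 X147.6364 Y43.3304
M4 S218
G01 X127.4792 Y25.8706 F2989
G01 X122.4372 Y52.0572
G01 X147.6364 Y43.3304
M5
G00 X0.0000 Y0.0000

Since the viewBox matches the mm dimensions, user units are millimetres directly. The only transform is the Y-flip y_m = 113.9582 − y_svg.

Shape 1 is a regular polygon drawn with `<path>`. Its stroke #ff0000 means engrave at S218, F2989. After flipping Y the toolpath is (147.6364,43.3304) → (127.4792,25.8706) → (122.4372,52.0572) → (147.6364,43.3304), returning to the start.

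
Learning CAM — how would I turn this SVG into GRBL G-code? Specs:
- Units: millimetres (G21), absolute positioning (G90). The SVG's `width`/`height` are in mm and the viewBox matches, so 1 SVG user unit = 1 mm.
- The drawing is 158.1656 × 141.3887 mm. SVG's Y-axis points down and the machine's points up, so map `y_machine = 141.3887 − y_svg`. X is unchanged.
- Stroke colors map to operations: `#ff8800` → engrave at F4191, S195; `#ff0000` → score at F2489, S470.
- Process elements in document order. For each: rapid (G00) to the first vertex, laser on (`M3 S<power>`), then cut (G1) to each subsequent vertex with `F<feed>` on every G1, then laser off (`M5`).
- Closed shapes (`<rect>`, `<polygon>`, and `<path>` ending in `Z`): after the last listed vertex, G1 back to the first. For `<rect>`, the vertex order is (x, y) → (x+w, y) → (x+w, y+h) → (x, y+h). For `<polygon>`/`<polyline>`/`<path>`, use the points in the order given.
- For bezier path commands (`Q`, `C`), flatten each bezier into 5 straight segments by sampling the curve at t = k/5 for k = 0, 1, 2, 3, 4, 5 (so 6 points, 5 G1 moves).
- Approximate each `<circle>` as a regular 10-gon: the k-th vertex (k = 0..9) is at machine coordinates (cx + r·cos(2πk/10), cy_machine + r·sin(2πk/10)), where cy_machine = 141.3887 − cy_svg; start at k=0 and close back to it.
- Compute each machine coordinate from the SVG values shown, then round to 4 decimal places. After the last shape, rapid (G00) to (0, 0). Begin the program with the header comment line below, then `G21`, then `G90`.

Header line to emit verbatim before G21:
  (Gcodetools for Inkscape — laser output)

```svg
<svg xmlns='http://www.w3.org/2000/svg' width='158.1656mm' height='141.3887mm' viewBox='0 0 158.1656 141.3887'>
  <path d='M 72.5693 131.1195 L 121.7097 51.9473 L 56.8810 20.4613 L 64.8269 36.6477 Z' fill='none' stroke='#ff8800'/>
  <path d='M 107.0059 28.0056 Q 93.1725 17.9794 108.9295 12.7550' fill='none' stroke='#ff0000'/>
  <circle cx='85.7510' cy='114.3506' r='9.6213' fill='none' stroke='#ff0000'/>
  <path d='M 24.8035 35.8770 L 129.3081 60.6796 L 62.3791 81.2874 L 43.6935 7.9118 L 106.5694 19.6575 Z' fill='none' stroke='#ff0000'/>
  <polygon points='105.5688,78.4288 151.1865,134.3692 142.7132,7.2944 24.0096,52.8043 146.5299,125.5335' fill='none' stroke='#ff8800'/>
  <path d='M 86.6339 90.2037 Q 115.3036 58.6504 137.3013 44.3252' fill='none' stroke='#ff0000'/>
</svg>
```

1 u = 1 mm; y_m = 141.3887 − y.

[1] `<path>` closed polygon, #ff8800→engrave S195 F4191: (72.5693,10.2692) → (121.7097,89.4414) → (56.8810,120.9274) → (64.8269,104.7410) → (72.5693,10.2692) (closed)

[2] `<path>` quadratic bezier, #ff0000→score S470 F2489: (107.0059,113.3831) → (102.6562,117.2015) → (100.6736,120.6358) → (101.0584,123.6859) → (103.8103,126.3519) → (108.9295,128.6337)

[3] `<circle>` circle, #ff0000→score S470 F2489: (95.3723,27.0381) → (93.5348,32.6934) → (88.7241,36.1885) → (82.7779,36.1885) → (77.9672,32.6934) → (76.1297,27.0381) → (77.9672,21.3828) → (82.7779,17.8877) → (88.7241,17.8877) → (93.5348,21.3828) → (95.3723,27.0381) (closed)

[4] `<path>` closed polygon, #ff0000→score S470 F2489: (24.8035,105.5117) → (129.3081,80.7091) → (62.3791,60.1013) → (43.6935,133.4769) → (106.5694,121.7312) → (24.8035,105.5117) (closed)

[5] `<polygon>` closed polygon, #ff8800→engrave S195 F4191: (105.5688,62.9599) → (151.1865,7.0195) → (142.7132,134.0943) → (24.0096,88.5844) → (146.5299,15.8552) → (105.5688,62.9599) (closed)

[6] `<path>` quadratic bezier, #ff0000→score S470 F2489: (86.6339,51.1850) → (97.8349,63.1172) → (108.5021,73.6711) → (118.6356,82.8468) → (128.2353,90.6443) → (137.3013,97.0635)

(Gcodetools for Inkscape — laser output)
G21
G90
G00 X72.5693 Y10.2692
M3 S195
G1 X121.7097 Y89.4414 F4191
G1 X56.8810 Y120.9274 F4191
G1 X64.8269 Y104.7410 F4191
G1 X72.5693 Y10.2692 F4191
M5
G00 X107.0059 Y113.3831
M3 S470
G1 X102.6562 Y117.2015 F2489
G1 X100.6736 Y120.6358 F2489
G1 X101.0584 Y123.6859 F2489
G1 X103.8103 Y126.3519 F2489
G1 X108.9295 Y128.6337 F2489
M5
G00 X95.3723 Y27.0381
M3 S470
G1 X93.5348 Y32.6934 F2489
G1 X88.7241 Y36.1885 F2489
G1 X82.7779 Y36.1885 F2489
G1 X77.9672 Y32.6934 F2489
G1 X76.1297 Y27.0381 F2489
G1 X77.9672 Y21.3828 F2489
G1 X82.7779 Y17.8877 F2489
G1 X88.7241 Y17.8877 F2489
G1 X93.5348 Y21.3828 F2489
G1 X95.3723 Y27.0381 F2489
M5
G00 X24.8035 Y105.5117
M3 S470
G1 X129.3081 Y80.7091 F2489
G1 X62.3791 Y60.1013 F2489
G1 X43.6935 Y133.4769 F2489
G1 X106.5694 Y121.7312 F2489
G1 X24.8035 Y105.5117 F2489
M5
G00 X105.5688 Y62.9599
M3 S195
G1 X151.1865 Y7.0195 F4191
G1 X142.7132 Y134.0943 F4191
G1 X24.0096 Y88.5844 F4191
G1 X146.5299 Y15.8552 F4191
G1 X105.5688 Y62.9599 F4191
M5
G00 X86.6339 Y51.1850
M3 S470
G1 X97.8349 Y63.1172 F2489
G1 X108.5021 Y73.6711 F2489
G1 X118.6356 Y82.8468 F2489
G1 X128.2353 Y90.6443 F2489
G1 X137.3013 Y97.0635 F2489
M5
G00 X0.0000 Y0.0000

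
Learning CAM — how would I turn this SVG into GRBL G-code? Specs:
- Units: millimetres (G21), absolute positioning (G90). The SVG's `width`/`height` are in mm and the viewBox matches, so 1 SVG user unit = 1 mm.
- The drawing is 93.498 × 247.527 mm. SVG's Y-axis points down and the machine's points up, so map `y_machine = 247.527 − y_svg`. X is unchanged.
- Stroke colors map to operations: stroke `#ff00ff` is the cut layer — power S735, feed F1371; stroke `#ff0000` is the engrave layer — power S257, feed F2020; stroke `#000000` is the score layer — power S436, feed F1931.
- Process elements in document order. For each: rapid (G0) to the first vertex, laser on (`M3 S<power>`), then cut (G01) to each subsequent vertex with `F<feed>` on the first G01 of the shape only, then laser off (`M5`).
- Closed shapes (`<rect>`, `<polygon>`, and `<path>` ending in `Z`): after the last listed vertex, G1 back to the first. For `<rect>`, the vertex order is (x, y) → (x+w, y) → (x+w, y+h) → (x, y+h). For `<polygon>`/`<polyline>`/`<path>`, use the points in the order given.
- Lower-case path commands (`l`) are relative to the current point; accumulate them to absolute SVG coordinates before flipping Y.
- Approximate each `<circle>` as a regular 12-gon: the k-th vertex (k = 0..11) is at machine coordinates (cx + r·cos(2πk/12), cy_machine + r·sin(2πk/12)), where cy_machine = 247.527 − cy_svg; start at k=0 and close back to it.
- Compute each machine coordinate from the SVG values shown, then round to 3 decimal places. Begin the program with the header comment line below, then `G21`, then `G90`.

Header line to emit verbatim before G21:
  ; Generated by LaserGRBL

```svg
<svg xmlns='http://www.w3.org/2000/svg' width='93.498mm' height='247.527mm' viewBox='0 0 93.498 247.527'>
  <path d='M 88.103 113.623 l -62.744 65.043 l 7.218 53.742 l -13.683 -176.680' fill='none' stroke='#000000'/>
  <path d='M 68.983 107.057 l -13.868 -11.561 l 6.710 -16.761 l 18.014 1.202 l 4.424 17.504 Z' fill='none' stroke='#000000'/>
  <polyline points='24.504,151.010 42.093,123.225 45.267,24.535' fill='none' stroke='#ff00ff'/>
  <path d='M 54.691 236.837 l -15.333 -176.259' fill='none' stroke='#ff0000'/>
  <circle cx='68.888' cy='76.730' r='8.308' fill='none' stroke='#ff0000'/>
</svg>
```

; Generated by LaserGRBL
G21
G90
G0 X88.103 Y133.904
M3 S436
G01 X25.359 Y68.861 F1931
G01 X32.577 Y15.119
G01 X18.894 Y191.799
M5
G0 X68.983 Y140.470
M3 S436
G01 X55.115 Y152.031 F1931
G01 X61.825 Y168.792
G01 X79.839 Y167.590
G01 X84.263 Y150.086
G01 X68.983 Y140.470
M5
G0 X24.504 Y96.517
M3 S735
G01 X42.093 Y124.302 F1371
G01 X45.267 Y222.992
M5
G0 X54.691 Y10.690
M3 S257
G01 X39.358 Y186.949 F2020
M5
G0 X77.196 Y170.797
M3 S257
G01 X76.083 Y174.951 F2020
G01 X73.042 Y177.992
G01 X68.888 Y179.105
G01 X64.734 Y177.992
G01 X61.693 Y174.951
G01 X60.580 Y170.797
G01 X61.693 Y166.643
G01 X64.734 Y163.602
G01 X68.888 Y162.489
G01 X73.042 Y163.602
G01 X76.083 Y166.643
G01 X77.196 Y170.797
M5

viewBox `0 0 93.498 247.527` with mm width/height → 1 unit = 1 mm. Flip: y_m = 247.527 − y_svg.

**Shape 1** — `<path>` open polyline, stroke `#000000` → score (S436, F1931). Machine vertices: (88.103,133.904) → (25.359,68.861) → (32.577,15.119) → (18.894,191.799). Open path.

**Shape 2** — `<path>` regular polygon, stroke `#000000` → score (S436, F1931). Machine vertices: (68.983,140.470) → (55.115,152.031) → (61.825,168.792) → (79.839,167.590) → (84.263,150.086) → (68.983,140.470). Closed: final G1 returns to the first vertex.

**Shape 3** — `<polyline>` open polyline, stroke `#ff00ff` → cut (S735, F1371). Machine vertices: (24.504,96.517) → (42.093,124.302) → (45.267,222.992). Open path.

**Shape 4** — `<path>` line segment, stroke `#ff0000` → engrave (S257, F2020). Machine vertices: (54.691,10.690) → (39.358,186.949). Open path.

**Shape 5** — `<circle>` circle, stroke `#ff0000` → engrave (S257, F2020). Machine vertices: (77.196,170.797) → (76.083,174.951) → (73.042,177.992) → (68.888,179.105) → (64.734,177.992) → (61.693,174.951) → (60.580,170.797) → (61.693,166.643) → (64.734,163.602) → (68.888,162.489) → (73.042,163.602) → (76.083,166.643) → (77.196,170.797). Closed: final G1 returns to the first vertex.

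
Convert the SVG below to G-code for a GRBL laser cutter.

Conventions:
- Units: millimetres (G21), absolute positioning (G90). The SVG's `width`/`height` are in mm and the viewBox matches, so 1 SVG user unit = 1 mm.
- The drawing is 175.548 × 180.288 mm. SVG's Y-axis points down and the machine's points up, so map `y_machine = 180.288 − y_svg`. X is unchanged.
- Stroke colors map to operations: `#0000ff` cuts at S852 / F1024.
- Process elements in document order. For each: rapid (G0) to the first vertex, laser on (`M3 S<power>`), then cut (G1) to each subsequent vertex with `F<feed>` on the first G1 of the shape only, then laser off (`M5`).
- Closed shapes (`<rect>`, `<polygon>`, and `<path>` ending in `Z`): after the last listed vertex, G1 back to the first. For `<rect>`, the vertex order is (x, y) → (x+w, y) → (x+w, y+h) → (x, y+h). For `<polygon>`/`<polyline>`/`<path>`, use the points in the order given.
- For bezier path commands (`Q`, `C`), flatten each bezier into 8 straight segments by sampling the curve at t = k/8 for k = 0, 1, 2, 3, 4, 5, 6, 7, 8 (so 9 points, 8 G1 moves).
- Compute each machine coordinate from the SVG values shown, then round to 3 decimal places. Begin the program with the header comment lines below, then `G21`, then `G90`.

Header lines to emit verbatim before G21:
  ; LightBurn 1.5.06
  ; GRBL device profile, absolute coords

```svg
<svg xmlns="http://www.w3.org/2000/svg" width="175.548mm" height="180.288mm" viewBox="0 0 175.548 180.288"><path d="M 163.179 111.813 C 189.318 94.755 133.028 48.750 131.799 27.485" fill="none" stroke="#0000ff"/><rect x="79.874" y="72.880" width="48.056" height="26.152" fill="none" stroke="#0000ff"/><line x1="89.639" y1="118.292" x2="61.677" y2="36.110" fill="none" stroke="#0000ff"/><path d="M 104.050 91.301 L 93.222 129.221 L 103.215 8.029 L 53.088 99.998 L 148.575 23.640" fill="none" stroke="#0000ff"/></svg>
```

; LightBurn 1.5.06
; GRBL device profile, absolute coords
G21
G90
G0 X163.179 Y68.475
M3 S852
G1 X169.386 Y76.124 F1024
G1 X169.476 Y85.857
G1 X165.061 Y97.046
G1 X157.752 Y109.061
G1 X149.160 Y121.274
G1 X140.896 Y133.054
G1 X134.572 Y143.774
G1 X131.799 Y152.803
M5
G0 X79.874 Y107.408
M3 S852
G1 X127.930 Y107.408 F1024
G1 X127.930 Y81.256
G1 X79.874 Y81.256
G1 X79.874 Y107.408
M5
G0 X89.639 Y61.996
M3 S852
G1 X61.677 Y144.178 F1024
M5
G0 X104.050 Y88.987
M3 S852
G1 X93.222 Y51.067 F1024
G1 X103.215 Y172.259
G1 X53.088 Y80.290
G1 X148.575 Y156.648
M5

viewBox `0 0 175.548 180.288` with mm width/height → 1 unit = 1 mm. Flip: y_m = 180.288 − y_svg.

**Shape 1** — `<path>` cubic bezier, stroke `#0000ff` → cut (S852, F1024). Control points (SVG): P0=(163.179,111.813), P1=(189.318,94.755), P2=(133.028,48.750), P3=(131.799,27.485); sampled at t=k/8. Machine vertices: (163.179,68.475) → (169.386,76.124) → (169.476,85.857) → (165.061,97.046) → (157.752,109.061) → (149.160,121.274) → (140.896,133.054) → (134.572,143.774) → (131.799,152.803). Open path.

**Shape 2** — `<rect>` rectangle, stroke `#0000ff` → cut (S852, F1024). Machine vertices: (79.874,107.408) → (127.930,107.408) → (127.930,81.256) → (79.874,81.256) → (79.874,107.408). Closed: final G1 returns to the first vertex.

**Shape 3** — `<line>` line segment, stroke `#0000ff` → cut (S852, F1024). Machine vertices: (89.639,61.996) → (61.677,144.178). Open path.

**Shape 4** — `<path>` open polyline, stroke `#0000ff` → cut (S852, F1024). Machine vertices: (104.050,88.987) → (93.222,51.067) → (103.215,172.259) → (53.088,80.290) → (148.575,156.648). Open path.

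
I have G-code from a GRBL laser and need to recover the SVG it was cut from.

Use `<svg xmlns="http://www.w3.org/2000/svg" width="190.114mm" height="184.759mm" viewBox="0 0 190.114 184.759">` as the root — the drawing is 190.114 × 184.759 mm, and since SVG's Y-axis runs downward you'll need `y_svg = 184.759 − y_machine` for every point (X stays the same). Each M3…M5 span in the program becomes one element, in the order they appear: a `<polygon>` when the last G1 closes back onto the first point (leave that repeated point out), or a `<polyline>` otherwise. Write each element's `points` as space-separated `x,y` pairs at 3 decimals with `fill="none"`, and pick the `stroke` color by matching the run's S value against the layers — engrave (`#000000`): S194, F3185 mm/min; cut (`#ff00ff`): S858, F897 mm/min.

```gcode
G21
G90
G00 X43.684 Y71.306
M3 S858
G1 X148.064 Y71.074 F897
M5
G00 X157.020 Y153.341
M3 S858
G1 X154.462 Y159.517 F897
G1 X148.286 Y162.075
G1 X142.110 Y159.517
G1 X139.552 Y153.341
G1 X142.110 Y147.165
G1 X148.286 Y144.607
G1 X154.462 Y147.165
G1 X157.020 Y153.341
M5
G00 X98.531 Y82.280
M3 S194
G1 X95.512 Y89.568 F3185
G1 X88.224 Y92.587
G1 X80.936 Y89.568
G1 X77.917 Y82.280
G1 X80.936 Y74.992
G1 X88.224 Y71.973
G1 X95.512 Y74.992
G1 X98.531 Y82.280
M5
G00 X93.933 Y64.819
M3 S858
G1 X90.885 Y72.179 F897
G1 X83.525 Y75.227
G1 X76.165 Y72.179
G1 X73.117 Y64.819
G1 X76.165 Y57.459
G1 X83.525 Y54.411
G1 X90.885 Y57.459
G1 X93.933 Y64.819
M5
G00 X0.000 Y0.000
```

<svg xmlns="http://www.w3.org/2000/svg" width="190.114mm" height="184.759mm" viewBox="0 0 190.114 184.759">
  <polyline points="43.684,113.453 148.064,113.685" fill="none" stroke="#ff00ff"/>
  <polygon points="157.020,31.418 154.462,25.242 148.286,22.684 142.110,25.242 139.552,31.418 142.110,37.594 148.286,40.152 154.462,37.594" fill="none" stroke="#ff00ff"/>
  <polygon points="98.531,102.479 95.512,95.191 88.224,92.172 80.936,95.191 77.917,102.479 80.936,109.767 88.224,112.786 95.512,109.767" fill="none" stroke="#000000"/>
  <polygon points="93.933,119.940 90.885,112.580 83.525,109.532 76.165,112.580 73.117,119.940 76.165,127.300 83.525,130.348 90.885,127.300" fill="none" stroke="#ff00ff"/>
</svg>

Machine Y-up, SVG Y-down with viewBox height 184.759, so y_svg = 184.759 − y_machine; X carries over.

Run 1: the run's S858 means `#ff00ff` (cut). The run is open, so emit a `<polyline>` with points (Y-flipped): 43.684,113.453 148.064,113.685.

Run 2: S858 ⇒ cut layer `#ff00ff`. The run returns to its start, so emit a `<polygon>` with points (Y-flipped): 157.020,31.418 154.462,25.242 148.286,22.684 142.110,25.242 139.552,31.418 142.110,37.594 148.286,40.152 154.462,37.594.

Run 3: power S194 maps to stroke `#000000` (engrave). The run returns to its start, so emit a `<polygon>` with points (Y-flipped): 98.531,102.479 95.512,95.191 88.224,92.172 80.936,95.191 77.917,102.479 80.936,109.767 88.224,112.786 95.512,109.767.

Run 4: power S858 maps to stroke `#ff00ff` (cut). The run returns to its start, so emit a `<polygon>` with points (Y-flipped): 93.933,119.940 90.885,112.580 83.525,109.532 76.165,112.580 73.117,119.940 76.165,127.300 83.525,130.348 90.885,127.300.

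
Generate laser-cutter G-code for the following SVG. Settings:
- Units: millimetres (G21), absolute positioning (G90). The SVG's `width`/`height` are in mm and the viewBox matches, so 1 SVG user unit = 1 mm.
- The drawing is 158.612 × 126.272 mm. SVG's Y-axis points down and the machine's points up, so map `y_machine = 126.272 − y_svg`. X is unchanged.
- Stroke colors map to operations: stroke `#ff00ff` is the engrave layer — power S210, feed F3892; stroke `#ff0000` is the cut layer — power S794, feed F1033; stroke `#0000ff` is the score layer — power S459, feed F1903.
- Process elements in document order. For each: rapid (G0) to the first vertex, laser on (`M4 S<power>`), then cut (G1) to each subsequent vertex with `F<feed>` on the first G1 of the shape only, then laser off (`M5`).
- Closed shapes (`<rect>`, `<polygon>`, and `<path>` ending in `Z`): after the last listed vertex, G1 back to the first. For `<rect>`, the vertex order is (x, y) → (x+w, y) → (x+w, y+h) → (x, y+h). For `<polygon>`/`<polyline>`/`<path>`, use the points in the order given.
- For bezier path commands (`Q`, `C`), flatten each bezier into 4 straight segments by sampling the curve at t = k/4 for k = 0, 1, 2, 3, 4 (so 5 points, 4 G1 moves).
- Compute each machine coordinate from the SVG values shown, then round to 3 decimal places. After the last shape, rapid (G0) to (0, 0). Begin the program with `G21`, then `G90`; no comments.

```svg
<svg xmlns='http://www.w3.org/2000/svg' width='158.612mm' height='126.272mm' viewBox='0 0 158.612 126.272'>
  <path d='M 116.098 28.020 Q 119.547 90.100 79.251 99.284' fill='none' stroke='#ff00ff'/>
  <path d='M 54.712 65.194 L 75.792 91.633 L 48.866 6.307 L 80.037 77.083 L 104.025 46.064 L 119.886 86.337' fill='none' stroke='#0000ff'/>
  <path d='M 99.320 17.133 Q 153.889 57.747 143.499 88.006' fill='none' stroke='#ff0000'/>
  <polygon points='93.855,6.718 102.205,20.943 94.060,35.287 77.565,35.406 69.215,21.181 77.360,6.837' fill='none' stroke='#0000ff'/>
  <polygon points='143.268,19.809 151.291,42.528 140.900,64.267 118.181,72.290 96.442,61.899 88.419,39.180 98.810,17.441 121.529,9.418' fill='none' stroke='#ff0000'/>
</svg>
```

G21
G90
G0 X116.098 Y98.252
M4 S210
G1 X115.088 Y70.518 F3892
G1 X108.611 Y49.396
G1 X96.665 Y34.886
G1 X79.251 Y26.988
M5
G0 X54.712 Y61.078
M4 S459
G1 X75.792 Y34.639 F1903
G1 X48.866 Y119.965
G1 X80.037 Y49.189
G1 X104.025 Y80.208
G1 X119.886 Y39.935
M5
G0 X99.320 Y109.139
M4 S794
G1 X122.545 Y89.479 F1033
G1 X137.649 Y71.114
G1 X144.634 Y54.043
G1 X143.499 Y38.266
M5
G0 X93.855 Y119.554
M4 S459
G1 X102.205 Y105.329 F1903
G1 X94.060 Y90.985
G1 X77.565 Y90.866
G1 X69.215 Y105.091
G1 X77.360 Y119.435
G1 X93.855 Y119.554
M5
G0 X143.268 Y106.463
M4 S794
G1 X151.291 Y83.744 F1033
G1 X140.900 Y62.005
G1 X118.181 Y53.982
G1 X96.442 Y64.373
G1 X88.419 Y87.092
G1 X98.810 Y108.831
G1 X121.529 Y116.854
G1 X143.268 Y106.463
M5
G0 X0.000 Y0.000

viewBox `0 0 158.612 126.272` with mm width/height → 1 unit = 1 mm. Flip: y_m = 126.272 − y_svg.

**Shape 1** — `<path>` quadratic bezier, stroke `#ff00ff` → engrave (S210, F3892). Control points (SVG): P0=(116.098,28.020), P1=(119.547,90.100), P2=(79.251,99.284); sampled at t=k/4. Machine vertices: (116.098,98.252) → (115.088,70.518) → (108.611,49.396) → (96.665,34.886) → (79.251,26.988). Open path.

**Shape 2** — `<path>` open polyline, stroke `#0000ff` → score (S459, F1903). Machine vertices: (54.712,61.078) → (75.792,34.639) → (48.866,119.965) → (80.037,49.189) → (104.025,80.208) → (119.886,39.935). Open path.

**Shape 3** — `<path>` quadratic bezier, stroke `#ff0000` → cut (S794, F1033). Control points (SVG): P0=(99.320,17.133), P1=(153.889,57.747), P2=(143.499,88.006); sampled at t=k/4. Machine vertices: (99.320,109.139) → (122.545,89.479) → (137.649,71.114) → (144.634,54.043) → (143.499,38.266). Open path.

**Shape 4** — `<polygon>` regular polygon, stroke `#0000ff` → score (S459, F1903). Machine vertices: (93.855,119.554) → (102.205,105.329) → (94.060,90.985) → (77.565,90.866) → (69.215,105.091) → (77.360,119.435) → (93.855,119.554). Closed: final G1 returns to the first vertex.

**Shape 5** — `<polygon>` regular polygon, stroke `#ff0000` → cut (S794, F1033). Machine vertices: (143.268,106.463) → (151.291,83.744) → (140.900,62.005) → (118.181,53.982) → (96.442,64.373) → (88.419,87.092) → (98.810,108.831) → (121.529,116.854) → (143.268,106.463). Closed: final G1 returns to the first vertex.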